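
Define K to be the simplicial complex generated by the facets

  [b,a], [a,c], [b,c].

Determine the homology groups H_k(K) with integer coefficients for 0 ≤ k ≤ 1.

H_0 = Z,  H_1 = Z.

We work with the vertex ordering a < b < c. The simplices of K, each written with vertices in increasing order, are:

  0-simplices (3): a, b, c
  1-simplices (3): ab, ac, bc

giving chain groups C_0 ≅ Z^3, C_1 ≅ Z^3.

∂_1: C_1 → C_0 is given by ∂[p,q] = [q] − [p].
As a 3×3 matrix over Z this has rank 2, with invariant factors (1,1).

From H_k ≅ ker(∂_k) / im(∂_{k+1}) we obtain:

  H_0: rank C_0 − rank ∂_1 = 3 − 2 = 1, and the invariant factors of ∂_1 are all 1, so H_0 ≅ Z.
  H_1: rank ker ∂_1 − rank ∂_2 = (3 − 2) − 0 = 1, and there is no ∂_2, so H_1 ≅ Z.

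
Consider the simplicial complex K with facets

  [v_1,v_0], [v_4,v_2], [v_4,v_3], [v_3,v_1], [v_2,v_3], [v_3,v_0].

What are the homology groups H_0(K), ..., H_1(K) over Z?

H_0 = Z,  H_1 = Z^2.

We work with the vertex ordering v_0 < v_1 < v_2 < v_3 < v_4. The simplices of K, each written with vertices in increasing order, are:

  0-simplices (5): [v_0], [v_1], [v_2], [v_3], [v_4]
  1-simplices (6): [v_0,v_1], [v_0,v_3], [v_1,v_3], [v_2,v_3], [v_2,v_4], [v_3,v_4]

giving chain groups C_0 ≅ Z^5, C_1 ≅ Z^6.

∂_1: C_1 → C_0 maps an edge to its endpoints' difference, ∂[p,q] = q − p. For instance
  ∂[v_0,v_1] = [v_1] − [v_0].
The 5×6 boundary matrix has rank 4 and Smith normal form diag(1,1,1,1).

Now H_k = ker ∂_k / im ∂_{k+1}, so:

  H_0: rank C_0 − rank ∂_1 = 5 − 4 = 1, and the invariant factors of ∂_1 are all 1, so H_0 ≅ Z.
  H_1: rank ker ∂_1 − rank ∂_2 = (6 − 4) − 0 = 2, and there is no ∂_2, so H_1 ≅ Z^2.

As a check, the Euler characteristic is 5 − 6 = -1, which agrees with 1 − 2 = -1.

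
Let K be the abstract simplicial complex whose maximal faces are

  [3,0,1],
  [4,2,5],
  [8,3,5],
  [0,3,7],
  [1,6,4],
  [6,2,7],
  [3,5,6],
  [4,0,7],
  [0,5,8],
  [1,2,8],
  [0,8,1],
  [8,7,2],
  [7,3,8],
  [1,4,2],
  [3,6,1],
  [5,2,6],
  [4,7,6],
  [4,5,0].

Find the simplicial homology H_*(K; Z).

Take the total order 0 < 1 < 2 < 3 < 4 < 5 < 6 < 7 < 8 on the vertex set. Then K (dimension 2) consists of the simplices:

  0-simplices (9): [0], [1], [2], [3], [4], [5], [6], [7], [8]
  1-simplices (27): (27 of them)
  2-simplices (18): [0,1,3], [0,1,8], [0,3,7], [0,4,5], [0,4,7], [0,5,8], [1,2,4], [1,2,8], [1,3,6], [1,4,6], [2,4,5], [2,5,6], [2,6,7], [2,7,8], [3,5,6], [3,5,8], [3,7,8], [4,6,7]

giving chain groups C_0 ≅ Z^9, C_1 ≅ Z^27, C_2 ≅ Z^18.

The boundary map ∂_1: C_1 → C_0 is given by ∂[p,q] = [q] − [p].
The 9×27 boundary matrix has rank 8 and Smith normal form diag(1,1,1,1,1,1,1,1).

∂_2: C_2 → C_1 acts by ∂[p,q,r] = [q,r] − [p,r] + [p,q]. For instance
  ∂[1,2,8] = [2,8] − [1,8] + [1,2],
  ∂[0,4,7] = [4,7] − [0,7] + [0,4].
The resulting 27×18 matrix has rank 18, and its Smith normal form has invariant factors (1,1,1,1,1,1,1,1,1,1,1,1,1,1,1,1,1,2).

Computing H_k = (kernel of ∂_k) / (image of ∂_{k+1}):

  H_0: rank C_0 − rank ∂_1 = 9 − 8 = 1, and the invariant factors of ∂_1 are all 1, so H_0 = Z.
  H_1: rank ker ∂_1 − rank ∂_2 = (27 − 8) − 18 = 1, and ∂_2 has invariant factor 2 > 1, so H_1 = Z ⊕ Z/2Z.
  H_2: rank ker ∂_2 − rank ∂_3 = (18 − 18) − 0 = 0, and there is no ∂_3, so H_2 = 0.

As a check, the Euler characteristic is 9 − 27 + 18 = 0, which agrees with 1 − 1 + 0 = 0.
(K is a triangulation of the Klein bottle.)

H_0 ≅ Z,  H_1 ≅ Z ⊕ Z/2Z,  H_2 = 0.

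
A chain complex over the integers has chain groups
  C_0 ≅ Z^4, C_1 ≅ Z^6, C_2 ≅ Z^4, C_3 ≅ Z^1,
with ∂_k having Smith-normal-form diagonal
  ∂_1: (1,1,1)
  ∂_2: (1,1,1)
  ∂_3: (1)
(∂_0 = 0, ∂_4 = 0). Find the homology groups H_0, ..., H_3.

H_0 = Z,  H_1 = 0,  H_2 = 0,  H_3 = 0.

H_0: b_0 = 4 − 0 − 3 = 1; torsion from ∂_1 factors > 1: none. So H_0 = Z.
H_1: b_1 = 6 − 3 − 3 = 0; torsion from ∂_2 factors > 1: none. So H_1 = 0.
H_2: b_2 = 4 − 3 − 1 = 0; torsion from ∂_3 factors > 1: none. So H_2 = 0.
H_3: b_3 = 1 − 1 − 0 = 0; torsion from ∂_4 factors > 1: none. So H_3 = 0.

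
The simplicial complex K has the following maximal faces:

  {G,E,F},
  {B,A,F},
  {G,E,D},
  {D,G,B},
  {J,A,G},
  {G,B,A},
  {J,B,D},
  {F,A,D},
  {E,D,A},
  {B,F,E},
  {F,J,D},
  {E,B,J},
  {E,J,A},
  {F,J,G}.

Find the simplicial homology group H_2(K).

K has 7 vertices, 21 edges, 14 triangles.
rank ∂_2 = 13, rank ∂_3 = 0 ⇒ b_2 = 14 − 13 − 0 = 1. So H_2 = Z.

H_2 ≅ Z.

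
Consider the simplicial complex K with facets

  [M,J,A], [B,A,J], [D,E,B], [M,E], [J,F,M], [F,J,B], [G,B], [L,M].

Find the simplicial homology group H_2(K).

H_2 = 0.

K has 9 vertices, 14 edges, 5 triangles.
rank ∂_2 = 5, rank ∂_3 = 0 ⇒ b_2 = 5 − 5 − 0 = 0. So H_2 = 0.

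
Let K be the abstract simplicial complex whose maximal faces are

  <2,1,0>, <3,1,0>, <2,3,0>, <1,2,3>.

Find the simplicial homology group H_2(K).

Take the total order 0 < 1 < 2 < 3 on the vertex set. Then K (dimension 2) consists of the simplices:

  0-simplices (4): [0], [1], [2], [3]
  1-simplices (6): [0,1], [0,2], [0,3], [1,2], [1,3], [2,3]
  2-simplices (4): [0,1,2], [0,1,3], [0,2,3], [1,2,3]

Hence C_0 ≅ Z^4, C_1 ≅ Z^6, C_2 ≅ Z^4.

Boundary ∂_1: C_1 → C_0 is given by ∂[p,q] = [q] − [p]. For instance
  ∂[0,3] = [3] − [0].
As a 4×6 matrix over Z this has rank 3, with invariant factors (1,1,1).

Boundary ∂_2: C_2 → C_1 acts by ∂[p,q,r] = [q,r] − [p,r] + [p,q]. For instance
  ∂[1,2,3] = [2,3] − [1,3] + [1,2],
  ∂[0,2,3] = [2,3] − [0,3] + [0,2].
This gives a 6×4 integer matrix of rank 3; reducing to Smith normal form yields diagonal entries (1,1,1).

Computing H_k = (kernel of ∂_k) / (image of ∂_{k+1}):

  H_2: rank ker ∂_2 − rank ∂_3 = (4 − 3) − 0 = 1, and there is no ∂_3, so H_2 = Z.

H_2 = Z.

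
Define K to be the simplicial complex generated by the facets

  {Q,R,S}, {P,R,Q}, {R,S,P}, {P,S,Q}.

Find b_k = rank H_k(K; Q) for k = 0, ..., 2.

Fix the vertex order P < Q < R < S and write every simplex with vertices in increasing order. Then dim K = 2 and the simplices of K are:

  0-simplices (4): P, Q, R, S
  1-simplices (6): PQ, PR, PS, QR, QS, RS
  2-simplices (4): PQR, PQS, PRS, QRS

Hence C_0 ≅ Z^4, C_1 ≅ Z^6, C_2 ≅ Z^4.

Boundary ∂_1: C_1 → C_0 is given by ∂[p,q] = [q] − [p]. For instance
  ∂RS = S − R.
As a 4×6 matrix over Z this has rank 3, with invariant factors (1,1,1).

∂_2: C_2 → C_1 maps a triangle to the signed sum of its edges. For instance
  ∂QRS = RS − QS + QR,
  ∂PQR = QR − PR + PQ.
The resulting 6×4 matrix has rank 3, and its Smith normal form has invariant factors (1,1,1).

Computing H_k = (kernel of ∂_k) / (image of ∂_{k+1}):

  H_0: rank C_0 − rank ∂_1 = 4 − 3 = 1, and the invariant factors of ∂_1 are all 1, so H_0 ≅ Z.
  H_1: rank ker ∂_1 − rank ∂_2 = (6 − 3) − 3 = 0, and the invariant factors of ∂_2 are all 1, so H_1 ≅ 0.
  H_2: rank ker ∂_2 − rank ∂_3 = (4 − 3) − 0 = 1, and there is no ∂_3, so H_2 ≅ Z.

(K is a triangulation of the 2-sphere S^2.)

Hence the Betti numbers are b_0 = 1, b_1 = 0, b_2 = 1.

b_0 = 1, b_1 = 0, b_2 = 1.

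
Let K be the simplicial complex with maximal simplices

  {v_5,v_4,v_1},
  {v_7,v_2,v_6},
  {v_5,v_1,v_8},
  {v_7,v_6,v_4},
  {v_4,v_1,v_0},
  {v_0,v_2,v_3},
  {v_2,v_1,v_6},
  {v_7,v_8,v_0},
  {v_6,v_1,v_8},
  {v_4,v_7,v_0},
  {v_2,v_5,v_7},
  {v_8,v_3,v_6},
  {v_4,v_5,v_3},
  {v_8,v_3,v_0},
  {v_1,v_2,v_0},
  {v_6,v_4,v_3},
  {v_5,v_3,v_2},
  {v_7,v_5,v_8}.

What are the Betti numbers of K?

b_0 = 1, b_1 = 2, b_2 = 1.

Take the total order v_0 < v_1 < v_2 < v_3 < v_4 < v_5 < v_6 < v_7 < v_8 on the vertex set. Then K (dimension 2) consists of the simplices:

  0-simplices (9): [v_0], [v_1], [v_2], [v_3], [v_4], [v_5], [v_6], [v_7], [v_8]
  1-simplices (27): (27 of them)
  2-simplices (18): (18 of them)

so the chain groups are C_0 ≅ Z^9, C_1 ≅ Z^27, C_2 ≅ Z^18.

The boundary map ∂_1: C_1 → C_0 sends each edge [p,q] (with p < q) to q − p.
The 9×27 boundary matrix has rank 8 and Smith normal form diag(1,1,1,1,1,1,1,1).

Boundary ∂_2: C_2 → C_1 acts by ∂[p,q,r] = [q,r] − [p,r] + [p,q]. For instance
  ∂[v_1,v_4,v_5] = [v_4,v_5] − [v_1,v_5] + [v_1,v_4],
  ∂[v_3,v_4,v_6] = [v_4,v_6] − [v_3,v_6] + [v_3,v_4].
The 27×18 boundary matrix has rank 17 and Smith normal form diag(1,1,1,1,1,1,1,1,1,1,1,1,1,1,1,1,1).

Computing H_k = (kernel of ∂_k) / (image of ∂_{k+1}):

  H_0: rank C_0 − rank ∂_1 = 9 − 8 = 1, and the invariant factors of ∂_1 are all 1, so H_0 = Z.
  H_1: rank ker ∂_1 − rank ∂_2 = (27 − 8) − 17 = 2, and the invariant factors of ∂_2 are all 1, so H_1 = Z^2.
  H_2: rank ker ∂_2 − rank ∂_3 = (18 − 17) − 0 = 1, and there is no ∂_3, so H_2 = Z.

As a check, the Euler characteristic is 9 − 27 + 18 = 0, which agrees with 1 − 2 + 1 = 0.

Hence the Betti numbers are b_0 = 1, b_1 = 2, b_2 = 1.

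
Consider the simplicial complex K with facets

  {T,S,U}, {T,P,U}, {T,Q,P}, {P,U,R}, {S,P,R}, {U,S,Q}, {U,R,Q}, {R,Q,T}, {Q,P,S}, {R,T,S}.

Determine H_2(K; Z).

We work with the vertex ordering P < Q < R < S < T < U. The simplices of K, each written with vertices in increasing order, are:

  0-simplices (6): P, Q, R, S, T, U
  1-simplices (15): PQ, PR, PS, PT, PU, QR, QS, QT, QU, RS, RT, RU, ST, SU, TU
  2-simplices (10): PQS, PQT, PRS, PRU, PTU, QRT, QRU, QSU, RST, STU

so the chain groups are C_0 ≅ Z^6, C_1 ≅ Z^15, C_2 ≅ Z^10.

Boundary ∂_1: C_1 → C_0 maps an edge to its endpoints' difference, ∂[p,q] = q − p. For instance
  ∂QT = T − Q.
This gives a 6×15 integer matrix of rank 5; reducing to Smith normal form yields diagonal entries (1,1,1,1,1).

∂_2: C_2 → C_1 sends each 2-simplex [p,q,r] to [q,r] − [p,r] + [p,q]. For instance
  ∂QSU = SU − QU + QS,
  ∂PTU = TU − PU + PT.
The resulting 15×10 matrix has rank 10, and its Smith normal form has invariant factors (1,1,1,1,1,1,1,1,1,2).

Computing H_k = (kernel of ∂_k) / (image of ∂_{k+1}):

  H_2: rank ker ∂_2 − rank ∂_3 = (10 − 10) − 0 = 0, and there is no ∂_3, so H_2 = 0.

(K is a triangulation of the real projective plane RP^2.)

H_2 = 0.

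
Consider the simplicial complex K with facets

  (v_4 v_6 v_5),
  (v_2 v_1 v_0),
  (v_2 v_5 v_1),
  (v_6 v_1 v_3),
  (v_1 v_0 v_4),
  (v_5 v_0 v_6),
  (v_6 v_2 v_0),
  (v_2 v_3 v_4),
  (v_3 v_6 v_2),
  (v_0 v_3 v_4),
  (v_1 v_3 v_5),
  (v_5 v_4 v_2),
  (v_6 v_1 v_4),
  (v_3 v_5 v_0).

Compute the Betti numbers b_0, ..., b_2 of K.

K has 7 vertices, 21 edges, 14 triangles.
rank ∂_0 = 0, rank ∂_1 = 6 ⇒ b_0 = 7 − 0 − 6 = 1; all invariant factors of ∂_1 are 1 so no torsion. So H_0 ≅ Z.
rank ∂_1 = 6, rank ∂_2 = 13 ⇒ b_1 = 21 − 6 − 13 = 2; all invariant factors of ∂_2 are 1 so no torsion. So H_1 ≅ Z^2.
rank ∂_2 = 13, rank ∂_3 = 0 ⇒ b_2 = 14 − 13 − 0 = 1. So H_2 ≅ Z.

b_0 = 1, b_1 = 2, b_2 = 1.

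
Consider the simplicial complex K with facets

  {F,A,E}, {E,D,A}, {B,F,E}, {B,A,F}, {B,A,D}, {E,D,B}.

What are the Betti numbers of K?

b_0 = 1, b_1 = 0, b_2 = 1.

Fix the vertex order A < B < D < E < F and write every simplex with vertices in increasing order. Then dim K = 2 and the simplices of K are:

  0-simplices (5): A, B, D, E, F
  1-simplices (9): AB, AD, AE, AF, BD, BE, BF, DE, EF
  2-simplices (6): ABD, ABF, ADE, AEF, BDE, BEF

giving chain groups C_0 ≅ Z^5, C_1 ≅ Z^9, C_2 ≅ Z^6.

Boundary ∂_1: C_1 → C_0 is given by ∂[p,q] = [q] − [p]. For instance
  ∂BF = F − B.
This gives a 5×9 integer matrix of rank 4; reducing to Smith normal form yields diagonal entries (1,1,1,1).

The boundary map ∂_2: C_2 → C_1 maps a triangle to the signed sum of its edges. For instance
  ∂ADE = DE − AE + AD,
  ∂BEF = EF − BF + BE.
This gives a 9×6 integer matrix of rank 5; reducing to Smith normal form yields diagonal entries (1,1,1,1,1).

Computing H_k = (kernel of ∂_k) / (image of ∂_{k+1}):

  H_0: rank C_0 − rank ∂_1 = 5 − 4 = 1, and the invariant factors of ∂_1 are all 1, so H_0 ≅ Z.
  H_1: rank ker ∂_1 − rank ∂_2 = (9 − 4) − 5 = 0, and the invariant factors of ∂_2 are all 1, so H_1 ≅ 0.
  H_2: rank ker ∂_2 − rank ∂_3 = (6 − 5) − 0 = 1, and there is no ∂_3, so H_2 ≅ Z.

Hence the Betti numbers are b_0 = 1, b_1 = 0, b_2 = 1.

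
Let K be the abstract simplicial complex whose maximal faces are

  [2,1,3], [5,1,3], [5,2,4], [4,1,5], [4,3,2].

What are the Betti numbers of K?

b_0 = 1, b_1 = 1, b_2 = 0.

We work with the vertex ordering 1 < 2 < 3 < 4 < 5. The simplices of K, each written with vertices in increasing order, are:

  0-simplices (5): [1], [2], [3], [4], [5]
  1-simplices (10): [1,2], [1,3], [1,4], [1,5], [2,3], [2,4], [2,5], [3,4], [3,5], [4,5]
  2-simplices (5): [1,2,3], [1,3,5], [1,4,5], [2,3,4], [2,4,5]

giving chain groups C_0 ≅ Z^5, C_1 ≅ Z^10, C_2 ≅ Z^5.

∂_1: C_1 → C_0 maps an edge to its endpoints' difference, ∂[p,q] = q − p. For instance
  ∂[1,4] = [4] − [1].
The resulting 5×10 matrix has rank 4, and its Smith normal form has invariant factors (1,1,1,1).

∂_2: C_2 → C_1 acts by ∂[p,q,r] = [q,r] − [p,r] + [p,q]. For instance
  ∂[2,4,5] = [4,5] − [2,5] + [2,4],
  ∂[1,3,5] = [3,5] − [1,5] + [1,3].
This gives a 10×5 integer matrix of rank 5; reducing to Smith normal form yields diagonal entries (1,1,1,1,1).

Computing H_k = (kernel of ∂_k) / (image of ∂_{k+1}):

  H_0: rank C_0 − rank ∂_1 = 5 − 4 = 1, and the invariant factors of ∂_1 are all 1, so H_0 = Z.
  H_1: rank ker ∂_1 − rank ∂_2 = (10 − 4) − 5 = 1, and the invariant factors of ∂_2 are all 1, so H_1 = Z.
  H_2: rank ker ∂_2 − rank ∂_3 = (5 − 5) − 0 = 0, and there is no ∂_3, so H_2 = 0.

As a check, the Euler characteristic is 5 − 10 + 5 = 0, which agrees with 1 − 1 + 0 = 0.

Hence the Betti numbers are b_0 = 1, b_1 = 1, b_2 = 0.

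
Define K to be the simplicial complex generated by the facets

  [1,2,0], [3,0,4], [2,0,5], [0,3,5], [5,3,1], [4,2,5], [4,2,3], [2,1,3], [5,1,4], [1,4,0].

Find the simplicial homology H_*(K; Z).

H_0 = Z,  H_1 = Z_2,  H_2 = 0.

Fix the vertex order 0 < 1 < 2 < 3 < 4 < 5 and write every simplex with vertices in increasing order. Then dim K = 2 and the simplices of K are:

  0-simplices (6): [0], [1], [2], [3], [4], [5]
  1-simplices (15): [0,1], [0,2], [0,3], [0,4], [0,5], [1,2], [1,3], [1,4], [1,5], [2,3], [2,4], [2,5], [3,4], [3,5], [4,5]
  2-simplices (10): [0,1,2], [0,1,4], [0,2,5], [0,3,4], [0,3,5], [1,2,3], [1,3,5], [1,4,5], [2,3,4], [2,4,5]

Hence C_0 ≅ Z^6, C_1 ≅ Z^15, C_2 ≅ Z^10.

Boundary ∂_1: C_1 → C_0 maps an edge to its endpoints' difference, ∂[p,q] = q − p. For instance
  ∂[3,5] = [5] − [3].
This gives a 6×15 integer matrix of rank 5; reducing to Smith normal form yields diagonal entries (1,1,1,1,1).

∂_2: C_2 → C_1 maps a triangle to the signed sum of its edges. For instance
  ∂[0,3,5] = [3,5] − [0,5] + [0,3],
  ∂[0,1,2] = [1,2] − [0,2] + [0,1].
The 15×10 boundary matrix has rank 10 and Smith normal form diag(1,1,1,1,1,1,1,1,1,2).

From H_k ≅ ker(∂_k) / im(∂_{k+1}) we obtain:

  H_0: rank C_0 − rank ∂_1 = 6 − 5 = 1, and the invariant factors of ∂_1 are all 1, so H_0 = Z.
  H_1: rank ker ∂_1 − rank ∂_2 = (15 − 5) − 10 = 0, and ∂_2 has invariant factor 2 > 1, so H_1 = Z_2.
  H_2: rank ker ∂_2 − rank ∂_3 = (10 − 10) − 0 = 0, and there is no ∂_3, so H_2 = 0.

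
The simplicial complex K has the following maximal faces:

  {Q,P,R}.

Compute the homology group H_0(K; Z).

H_0 = Z.

Fix the vertex order P < Q < R and write every simplex with vertices in increasing order. Then dim K = 2 and the simplices of K are:

  0-simplices (3): P, Q, R
  1-simplices (3): PQ, PR, QR
  2-simplices (1): PQR

giving chain groups C_0 ≅ Z^3, C_1 ≅ Z^3, C_2 ≅ Z^1.

Boundary ∂_1: C_1 → C_0 sends each edge [p,q] (with p < q) to q − p. For instance
  ∂PQ = Q − P.
As a 3×3 matrix over Z this has rank 2, with invariant factors (1,1).

Boundary ∂_2: C_2 → C_1 sends each 2-simplex [p,q,r] to [q,r] − [p,r] + [p,q]. For instance
  ∂PQR = QR − PR + PQ.
The resulting 3×1 matrix has rank 1, and its Smith normal form has invariant factors (1).

Computing H_k = (kernel of ∂_k) / (image of ∂_{k+1}):

  H_0: rank C_0 − rank ∂_1 = 3 − 2 = 1, and the invariant factors of ∂_1 are all 1, so H_0 ≅ Z.

(K is a triangulation of the 2-simplex.)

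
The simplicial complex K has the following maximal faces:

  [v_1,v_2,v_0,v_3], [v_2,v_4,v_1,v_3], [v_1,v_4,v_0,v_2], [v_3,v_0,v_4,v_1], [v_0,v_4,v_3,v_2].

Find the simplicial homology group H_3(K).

We work with the vertex ordering v_0 < v_1 < v_2 < v_3 < v_4. The simplices of K, each written with vertices in increasing order, are:

  0-simplices (5): [v_0], [v_1], [v_2], [v_3], [v_4]
  1-simplices (10): [v_0,v_1], [v_0,v_2], [v_0,v_3], [v_0,v_4], [v_1,v_2], [v_1,v_3], [v_1,v_4], [v_2,v_3], [v_2,v_4], [v_3,v_4]
  2-simplices (10): [v_0,v_1,v_2], [v_0,v_1,v_3], [v_0,v_1,v_4], [v_0,v_2,v_3], [v_0,v_2,v_4], [v_0,v_3,v_4], [v_1,v_2,v_3], [v_1,v_2,v_4], [v_1,v_3,v_4], [v_2,v_3,v_4]
  3-simplices (5): [v_0,v_1,v_2,v_3], [v_0,v_1,v_2,v_4], [v_0,v_1,v_3,v_4], [v_0,v_2,v_3,v_4], [v_1,v_2,v_3,v_4]

so the chain groups are C_0 ≅ Z^5, C_1 ≅ Z^10, C_2 ≅ Z^10, C_3 ≅ Z^5.

The boundary map ∂_1: C_1 → C_0 is given by ∂[p,q] = [q] − [p]. For instance
  ∂[v_0,v_3] = [v_3] − [v_0].
The 5×10 boundary matrix has rank 4 and Smith normal form diag(1,1,1,1).

Boundary ∂_2: C_2 → C_1 acts by ∂[p,q,r] = [q,r] − [p,r] + [p,q]. For instance
  ∂[v_0,v_2,v_3] = [v_2,v_3] − [v_0,v_3] + [v_0,v_2],
  ∂[v_1,v_2,v_3] = [v_2,v_3] − [v_1,v_3] + [v_1,v_2].
The resulting 10×10 matrix has rank 6, and its Smith normal form has invariant factors (1,1,1,1,1,1).

∂_3: C_3 → C_2 sends each 3-simplex σ to the alternating sum Σ_i (−1)^i (σ with its i-th vertex removed). For instance
  ∂[v_0,v_1,v_2,v_4] = [v_1,v_2,v_4] − [v_0,v_2,v_4] + [v_0,v_1,v_4] − [v_0,v_1,v_2],
  ∂[v_0,v_2,v_3,v_4] = [v_2,v_3,v_4] − [v_0,v_3,v_4] + [v_0,v_2,v_4] − [v_0,v_2,v_3].
The 10×5 boundary matrix has rank 4 and Smith normal form diag(1,1,1,1).

Now H_k = ker ∂_k / im ∂_{k+1}, so:

  H_3: rank ker ∂_3 − rank ∂_4 = (5 − 4) − 0 = 1, and there is no ∂_4, so H_3 = Z.

H_3 = Z.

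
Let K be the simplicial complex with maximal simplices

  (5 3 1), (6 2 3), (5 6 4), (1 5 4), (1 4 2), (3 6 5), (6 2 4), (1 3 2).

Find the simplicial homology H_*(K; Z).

Fix the vertex order 1 < 2 < 3 < 4 < 5 < 6 and write every simplex with vertices in increasing order. Then dim K = 2 and the simplices of K are:

  0-simplices (6): [1], [2], [3], [4], [5], [6]
  1-simplices (12): [1,2], [1,3], [1,4], [1,5], [2,3], [2,4], [2,6], [3,5], [3,6], [4,5], [4,6], [5,6]
  2-simplices (8): [1,2,3], [1,2,4], [1,3,5], [1,4,5], [2,3,6], [2,4,6], [3,5,6], [4,5,6]

giving chain groups C_0 ≅ Z^6, C_1 ≅ Z^12, C_2 ≅ Z^8.

∂_1: C_1 → C_0 maps an edge to its endpoints' difference, ∂[p,q] = q − p. For instance
  ∂[1,3] = [3] − [1].
The resulting 6×12 matrix has rank 5, and its Smith normal form has invariant factors (1,1,1,1,1).

Boundary ∂_2: C_2 → C_1 sends each 2-simplex [p,q,r] to [q,r] − [p,r] + [p,q]. For instance
  ∂[1,3,5] = [3,5] − [1,5] + [1,3],
  ∂[2,3,6] = [3,6] − [2,6] + [2,3].
As a 12×8 matrix over Z this has rank 7, with invariant factors (1,1,1,1,1,1,1).

Now H_k = ker ∂_k / im ∂_{k+1}, so:

  H_0: rank C_0 − rank ∂_1 = 6 − 5 = 1, and the invariant factors of ∂_1 are all 1, so H_0 = Z.
  H_1: rank ker ∂_1 − rank ∂_2 = (12 − 5) − 7 = 0, and the invariant factors of ∂_2 are all 1, so H_1 = 0.
  H_2: rank ker ∂_2 − rank ∂_3 = (8 − 7) − 0 = 1, and there is no ∂_3, so H_2 = Z.

(K is a triangulation of the 2-sphere S^2.)

H_0 = Z,  H_1 = 0,  H_2 = Z.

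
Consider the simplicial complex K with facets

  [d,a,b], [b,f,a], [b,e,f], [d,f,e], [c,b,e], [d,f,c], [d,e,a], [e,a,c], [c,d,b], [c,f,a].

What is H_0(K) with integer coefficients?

Order the vertices as a < b < c < d < e < f. Listing each simplex with vertices in this order, K has dimension 2 with simplices:

  0-simplices (6): a, b, c, d, e, f
  1-simplices (15): ab, ac, ad, ae, af, bc, bd, be, bf, cd, ce, cf, de, df, ef
  2-simplices (10): abd, abf, ace, acf, ade, bcd, bce, bef, cdf, def

so the chain groups are C_0 ≅ Z^6, C_1 ≅ Z^15, C_2 ≅ Z^10.

Boundary ∂_1: C_1 → C_0 maps an edge to its endpoints' difference, ∂[p,q] = q − p. For instance
  ∂ae = e − a.
The 6×15 boundary matrix has rank 5 and Smith normal form diag(1,1,1,1,1).

∂_2: C_2 → C_1 maps a triangle to the signed sum of its edges. For instance
  ∂ace = ce − ae + ac,
  ∂def = ef − df + de.
This gives a 15×10 integer matrix of rank 10; reducing to Smith normal form yields diagonal entries (1,1,1,1,1,1,1,1,1,2).

Reading off H_k = ker ∂_k / im ∂_{k+1}:

  H_0: rank C_0 − rank ∂_1 = 6 − 5 = 1, and the invariant factors of ∂_1 are all 1, so H_0 ≅ Z.

(K is a triangulation of the real projective plane RP^2.)

H_0 ≅ Z.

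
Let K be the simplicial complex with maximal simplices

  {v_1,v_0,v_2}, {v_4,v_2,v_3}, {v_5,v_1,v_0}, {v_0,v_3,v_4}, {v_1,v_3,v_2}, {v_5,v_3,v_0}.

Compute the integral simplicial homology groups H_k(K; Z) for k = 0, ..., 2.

Take the total order v_0 < v_1 < v_2 < v_3 < v_4 < v_5 on the vertex set. Then K (dimension 2) consists of the simplices:

  0-simplices (6): [v_0], [v_1], [v_2], [v_3], [v_4], [v_5]
  1-simplices (12): [v_0,v_1], [v_0,v_2], [v_0,v_3], [v_0,v_4], [v_0,v_5], [v_1,v_2], [v_1,v_3], [v_1,v_5], [v_2,v_3], [v_2,v_4], [v_3,v_4], [v_3,v_5]
  2-simplices (6): [v_0,v_1,v_2], [v_0,v_1,v_5], [v_0,v_3,v_4], [v_0,v_3,v_5], [v_1,v_2,v_3], [v_2,v_3,v_4]

giving chain groups C_0 ≅ Z^6, C_1 ≅ Z^12, C_2 ≅ Z^6.

∂_1: C_1 → C_0 maps an edge to its endpoints' difference, ∂[p,q] = q − p. For instance
  ∂[v_1,v_5] = [v_5] − [v_1].
This gives a 6×12 integer matrix of rank 5; reducing to Smith normal form yields diagonal entries (1,1,1,1,1).

∂_2: C_2 → C_1 acts by ∂[p,q,r] = [q,r] − [p,r] + [p,q]. For instance
  ∂[v_0,v_1,v_2] = [v_1,v_2] − [v_0,v_2] + [v_0,v_1],
  ∂[v_0,v_1,v_5] = [v_1,v_5] − [v_0,v_5] + [v_0,v_1].
As a 12×6 matrix over Z this has rank 6, with invariant factors (1,1,1,1,1,1).

Reading off H_k = ker ∂_k / im ∂_{k+1}:

  H_0: rank C_0 − rank ∂_1 = 6 − 5 = 1, and the invariant factors of ∂_1 are all 1, so H_0 = Z.
  H_1: rank ker ∂_1 − rank ∂_2 = (12 − 5) − 6 = 1, and the invariant factors of ∂_2 are all 1, so H_1 = Z.
  H_2: rank ker ∂_2 − rank ∂_3 = (6 − 6) − 0 = 0, and there is no ∂_3, so H_2 = 0.

H_0 = Z,  H_1 = Z,  H_2 = 0.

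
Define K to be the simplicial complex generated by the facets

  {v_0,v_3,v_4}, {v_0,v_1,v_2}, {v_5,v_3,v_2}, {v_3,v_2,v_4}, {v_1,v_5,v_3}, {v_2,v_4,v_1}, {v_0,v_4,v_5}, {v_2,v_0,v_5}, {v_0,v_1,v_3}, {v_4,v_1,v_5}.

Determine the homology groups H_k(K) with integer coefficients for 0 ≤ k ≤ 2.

Order the vertices as v_0 < v_1 < v_2 < v_3 < v_4 < v_5. Listing each simplex with vertices in this order, K has dimension 2 with simplices:

  0-simplices (6): [v_0], [v_1], [v_2], [v_3], [v_4], [v_5]
  1-simplices (15): (15 of them)
  2-simplices (10): [v_0,v_1,v_2], [v_0,v_1,v_3], [v_0,v_2,v_5], [v_0,v_3,v_4], [v_0,v_4,v_5], [v_1,v_2,v_4], [v_1,v_3,v_5], [v_1,v_4,v_5], [v_2,v_3,v_4], [v_2,v_3,v_5]

so the chain groups are C_0 ≅ Z^6, C_1 ≅ Z^15, C_2 ≅ Z^10.

Boundary ∂_1: C_1 → C_0 sends each edge [p,q] (with p < q) to q − p. For instance
  ∂[v_3,v_5] = [v_5] − [v_3].
This gives a 6×15 integer matrix of rank 5; reducing to Smith normal form yields diagonal entries (1,1,1,1,1).

∂_2: C_2 → C_1 acts by ∂[p,q,r] = [q,r] − [p,r] + [p,q]. For instance
  ∂[v_1,v_4,v_5] = [v_4,v_5] − [v_1,v_5] + [v_1,v_4],
  ∂[v_0,v_1,v_2] = [v_1,v_2] − [v_0,v_2] + [v_0,v_1].
As a 15×10 matrix over Z this has rank 10, with invariant factors (1,1,1,1,1,1,1,1,1,2).

Computing H_k = (kernel of ∂_k) / (image of ∂_{k+1}):

  H_0: rank C_0 − rank ∂_1 = 6 − 5 = 1, and the invariant factors of ∂_1 are all 1, so H_0 = Z.
  H_1: rank ker ∂_1 − rank ∂_2 = (15 − 5) − 10 = 0, and ∂_2 has invariant factor 2 > 1, so H_1 = Z_2.
  H_2: rank ker ∂_2 − rank ∂_3 = (10 − 10) − 0 = 0, and there is no ∂_3, so H_2 = 0.

(K is a triangulation of the real projective plane RP^2.)

H_0 ≅ Z,  H_1 ≅ Z_2,  H_2 = 0.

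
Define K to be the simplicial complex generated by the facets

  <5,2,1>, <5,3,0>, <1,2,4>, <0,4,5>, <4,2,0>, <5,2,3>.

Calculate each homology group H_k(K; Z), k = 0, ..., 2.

H_0 ≅ Z,  H_1 ≅ Z,  H_2 = 0.

Take the total order 0 < 1 < 2 < 3 < 4 < 5 on the vertex set. Then K (dimension 2) consists of the simplices:

  0-simplices (6): [0], [1], [2], [3], [4], [5]
  1-simplices (12): [0,2], [0,3], [0,4], [0,5], [1,2], [1,4], [1,5], [2,3], [2,4], [2,5], [3,5], [4,5]
  2-simplices (6): [0,2,4], [0,3,5], [0,4,5], [1,2,4], [1,2,5], [2,3,5]

so the chain groups are C_0 ≅ Z^6, C_1 ≅ Z^12, C_2 ≅ Z^6.

Boundary ∂_1: C_1 → C_0 is given by ∂[p,q] = [q] − [p].
The 6×12 boundary matrix has rank 5 and Smith normal form diag(1,1,1,1,1).

The boundary map ∂_2: C_2 → C_1 maps a triangle to the signed sum of its edges. For instance
  ∂[0,4,5] = [4,5] − [0,5] + [0,4],
  ∂[0,3,5] = [3,5] − [0,5] + [0,3].
This gives a 12×6 integer matrix of rank 6; reducing to Smith normal form yields diagonal entries (1,1,1,1,1,1).

Now H_k = ker ∂_k / im ∂_{k+1}, so:

  H_0: rank C_0 − rank ∂_1 = 6 − 5 = 1, and the invariant factors of ∂_1 are all 1, so H_0 = Z.
  H_1: rank ker ∂_1 − rank ∂_2 = (12 − 5) − 6 = 1, and the invariant factors of ∂_2 are all 1, so H_1 = Z.
  H_2: rank ker ∂_2 − rank ∂_3 = (6 − 6) − 0 = 0, and there is no ∂_3, so H_2 = 0.

(K is a triangulation of the cylinder S^1 x I.)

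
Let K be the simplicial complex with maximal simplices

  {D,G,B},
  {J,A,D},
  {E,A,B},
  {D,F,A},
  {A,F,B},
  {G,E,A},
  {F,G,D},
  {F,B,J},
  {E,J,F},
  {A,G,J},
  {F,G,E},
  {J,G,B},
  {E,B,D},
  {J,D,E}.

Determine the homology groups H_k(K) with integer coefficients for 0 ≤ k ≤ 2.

We work with the vertex ordering A < B < D < E < F < G < J. The simplices of K, each written with vertices in increasing order, are:

  0-simplices (7): A, B, D, E, F, G, J
  1-simplices (21): AB, AD, AE, AF, AG, AJ, BD, BE, BF, BG, BJ, DE, DF, DG, DJ, EF, EG, EJ, FG, FJ, GJ
  2-simplices (14): ABE, ABF, ADF, ADJ, AEG, AGJ, BDE, BDG, BFJ, BGJ, DEJ, DFG, EFG, EFJ

giving chain groups C_0 ≅ Z^7, C_1 ≅ Z^21, C_2 ≅ Z^14.

The boundary map ∂_1: C_1 → C_0 sends each edge [p,q] (with p < q) to q − p. For instance
  ∂EF = F − E.
The resulting 7×21 matrix has rank 6, and its Smith normal form has invariant factors (1,1,1,1,1,1).

The boundary map ∂_2: C_2 → C_1 maps a triangle to the signed sum of its edges. For instance
  ∂AGJ = GJ − AJ + AG,
  ∂BGJ = GJ − BJ + BG.
As a 21×14 matrix over Z this has rank 13, with invariant factors (1,1,1,1,1,1,1,1,1,1,1,1,1).

Reading off H_k = ker ∂_k / im ∂_{k+1}:

  H_0: rank C_0 − rank ∂_1 = 7 − 6 = 1, and the invariant factors of ∂_1 are all 1, so H_0 ≅ Z.
  H_1: rank ker ∂_1 − rank ∂_2 = (21 − 6) − 13 = 2, and the invariant factors of ∂_2 are all 1, so H_1 ≅ Z^2.
  H_2: rank ker ∂_2 − rank ∂_3 = (14 − 13) − 0 = 1, and there is no ∂_3, so H_2 ≅ Z.

H_0 = Z,  H_1 = Z^2,  H_2 = Z.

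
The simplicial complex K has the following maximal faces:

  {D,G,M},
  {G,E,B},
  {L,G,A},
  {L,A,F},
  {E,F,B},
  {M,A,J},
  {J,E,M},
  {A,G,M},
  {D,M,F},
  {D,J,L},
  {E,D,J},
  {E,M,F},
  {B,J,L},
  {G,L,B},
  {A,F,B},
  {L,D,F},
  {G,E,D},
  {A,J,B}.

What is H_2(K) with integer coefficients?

We work with the vertex ordering A < B < D < E < F < G < J < L < M. The simplices of K, each written with vertices in increasing order, are:

  0-simplices (9): A, B, D, E, F, G, J, L, M
  1-simplices (27): AB, AF, AG, AJ, AL, AM, BE, BF, BG, BJ, BL, DE, DF, DG, DJ, DL, DM, EF, EG, EJ, EM, FL, FM, GL, GM, JL, JM
  2-simplices (18): ABF, ABJ, AFL, AGL, AGM, AJM, BEF, BEG, BGL, BJL, DEG, DEJ, DFL, DFM, DGM, DJL, EFM, EJM

so the chain groups are C_0 ≅ Z^9, C_1 ≅ Z^27, C_2 ≅ Z^18.

The boundary map ∂_1: C_1 → C_0 sends each edge [p,q] (with p < q) to q − p. For instance
  ∂AM = M − A.
The resulting 9×27 matrix has rank 8, and its Smith normal form has invariant factors (1,1,1,1,1,1,1,1).

Boundary ∂_2: C_2 → C_1 maps a triangle to the signed sum of its edges. For instance
  ∂EFM = FM − EM + EF,
  ∂ABJ = BJ − AJ + AB.
As a 27×18 matrix over Z this has rank 18, with invariant factors (1,1,1,1,1,1,1,1,1,1,1,1,1,1,1,1,1,2).

From H_k ≅ ker(∂_k) / im(∂_{k+1}) we obtain:

  H_2: rank ker ∂_2 − rank ∂_3 = (18 − 18) − 0 = 0, and there is no ∂_3, so H_2 ≅ 0.

(K is a triangulation of the Klein bottle.)

H_2 ≅ 0.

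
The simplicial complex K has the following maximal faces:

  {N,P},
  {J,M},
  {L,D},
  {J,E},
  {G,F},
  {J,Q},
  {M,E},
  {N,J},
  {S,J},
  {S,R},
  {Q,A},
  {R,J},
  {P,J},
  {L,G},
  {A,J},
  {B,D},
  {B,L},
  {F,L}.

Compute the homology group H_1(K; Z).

H_1 = Z^6.

K has 14 vertices, 18 edges.
rank ∂_1 = 12, rank ∂_2 = 0 ⇒ b_1 = 18 − 12 − 0 = 6. So H_1 = Z^6.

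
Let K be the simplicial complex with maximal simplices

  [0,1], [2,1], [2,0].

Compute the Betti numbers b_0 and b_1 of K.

We work with the vertex ordering 0 < 1 < 2. The simplices of K, each written with vertices in increasing order, are:

  0-simplices (3): [0], [1], [2]
  1-simplices (3): [0,1], [0,2], [1,2]

so the chain groups are C_0 ≅ Z^3, C_1 ≅ Z^3.

The boundary map ∂_1: C_1 → C_0 sends each edge [p,q] (with p < q) to q − p.
This gives a 3×3 integer matrix of rank 2; reducing to Smith normal form yields diagonal entries (1,1).

From H_k ≅ ker(∂_k) / im(∂_{k+1}) we obtain:

  H_0: rank C_0 − rank ∂_1 = 3 − 2 = 1, and the invariant factors of ∂_1 are all 1, so H_0 ≅ Z.
  H_1: rank ker ∂_1 − rank ∂_2 = (3 − 2) − 0 = 1, and there is no ∂_2, so H_1 ≅ Z.

(K is a triangulation of the circle S^1.)

Hence the Betti numbers are b_0 = 1, b_1 = 1.

b_0 = 1, b_1 = 1.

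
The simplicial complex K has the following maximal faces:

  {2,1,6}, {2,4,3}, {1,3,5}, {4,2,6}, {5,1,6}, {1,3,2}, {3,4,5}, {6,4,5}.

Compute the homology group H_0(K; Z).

Take the total order 1 < 2 < 3 < 4 < 5 < 6 on the vertex set. Then K (dimension 2) consists of the simplices:

  0-simplices (6): [1], [2], [3], [4], [5], [6]
  1-simplices (12): [1,2], [1,3], [1,5], [1,6], [2,3], [2,4], [2,6], [3,4], [3,5], [4,5], [4,6], [5,6]
  2-simplices (8): [1,2,3], [1,2,6], [1,3,5], [1,5,6], [2,3,4], [2,4,6], [3,4,5], [4,5,6]

Hence C_0 ≅ Z^6, C_1 ≅ Z^12, C_2 ≅ Z^8.

Boundary ∂_1: C_1 → C_0 sends each edge [p,q] (with p < q) to q − p.
The resulting 6×12 matrix has rank 5, and its Smith normal form has invariant factors (1,1,1,1,1).

The boundary map ∂_2: C_2 → C_1 sends each 2-simplex [p,q,r] to [q,r] − [p,r] + [p,q]. For instance
  ∂[1,2,3] = [2,3] − [1,3] + [1,2],
  ∂[4,5,6] = [5,6] − [4,6] + [4,5].
As a 12×8 matrix over Z this has rank 7, with invariant factors (1,1,1,1,1,1,1).

Computing H_k = (kernel of ∂_k) / (image of ∂_{k+1}):

  H_0: rank C_0 − rank ∂_1 = 6 − 5 = 1, and the invariant factors of ∂_1 are all 1, so H_0 ≅ Z.

(K is a triangulation of the 2-sphere S^2.)

H_0 = Z.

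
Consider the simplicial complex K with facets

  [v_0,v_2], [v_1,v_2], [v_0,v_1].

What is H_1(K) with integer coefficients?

H_1 ≅ Z.

K has 3 vertices, 3 edges.
rank ∂_1 = 2, rank ∂_2 = 0 ⇒ b_1 = 3 − 2 − 0 = 1. So H_1 = Z.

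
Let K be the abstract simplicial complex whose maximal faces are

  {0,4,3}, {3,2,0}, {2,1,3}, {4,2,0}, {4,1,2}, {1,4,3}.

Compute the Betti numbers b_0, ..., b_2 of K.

b_0 = 1, b_1 = 0, b_2 = 1.

We work with the vertex ordering 0 < 1 < 2 < 3 < 4. The simplices of K, each written with vertices in increasing order, are:

  0-simplices (5): [0], [1], [2], [3], [4]
  1-simplices (9): [0,2], [0,3], [0,4], [1,2], [1,3], [1,4], [2,3], [2,4], [3,4]
  2-simplices (6): [0,2,3], [0,2,4], [0,3,4], [1,2,3], [1,2,4], [1,3,4]

giving chain groups C_0 ≅ Z^5, C_1 ≅ Z^9, C_2 ≅ Z^6.

Boundary ∂_1: C_1 → C_0 is given by ∂[p,q] = [q] − [p].
The 5×9 boundary matrix has rank 4 and Smith normal form diag(1,1,1,1).

The boundary map ∂_2: C_2 → C_1 acts by ∂[p,q,r] = [q,r] − [p,r] + [p,q]. For instance
  ∂[1,2,3] = [2,3] − [1,3] + [1,2],
  ∂[0,2,3] = [2,3] − [0,3] + [0,2].
The 9×6 boundary matrix has rank 5 and Smith normal form diag(1,1,1,1,1).

Computing H_k = (kernel of ∂_k) / (image of ∂_{k+1}):

  H_0: rank C_0 − rank ∂_1 = 5 − 4 = 1, and the invariant factors of ∂_1 are all 1, so H_0 = Z.
  H_1: rank ker ∂_1 − rank ∂_2 = (9 − 4) − 5 = 0, and the invariant factors of ∂_2 are all 1, so H_1 = 0.
  H_2: rank ker ∂_2 − rank ∂_3 = (6 − 5) − 0 = 1, and there is no ∂_3, so H_2 = Z.

Hence the Betti numbers are b_0 = 1, b_1 = 0, b_2 = 1.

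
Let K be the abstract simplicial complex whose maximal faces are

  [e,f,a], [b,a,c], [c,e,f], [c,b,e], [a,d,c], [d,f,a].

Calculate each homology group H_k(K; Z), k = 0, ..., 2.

H_0 = Z,  H_1 = Z,  H_2 = 0.

Order the vertices as a < b < c < d < e < f. Listing each simplex with vertices in this order, K has dimension 2 with simplices:

  0-simplices (6): a, b, c, d, e, f
  1-simplices (12): ab, ac, ad, ae, af, bc, be, cd, ce, cf, df, ef
  2-simplices (6): abc, acd, adf, aef, bce, cef

so the chain groups are C_0 ≅ Z^6, C_1 ≅ Z^12, C_2 ≅ Z^6.

Boundary ∂_1: C_1 → C_0 is given by ∂[p,q] = [q] − [p].
The 6×12 boundary matrix has rank 5 and Smith normal form diag(1,1,1,1,1).

∂_2: C_2 → C_1 maps a triangle to the signed sum of its edges. For instance
  ∂abc = bc − ac + ab,
  ∂cef = ef − cf + ce.
This gives a 12×6 integer matrix of rank 6; reducing to Smith normal form yields diagonal entries (1,1,1,1,1,1).

From H_k ≅ ker(∂_k) / im(∂_{k+1}) we obtain:

  H_0: rank C_0 − rank ∂_1 = 6 − 5 = 1, and the invariant factors of ∂_1 are all 1, so H_0 = Z.
  H_1: rank ker ∂_1 − rank ∂_2 = (12 − 5) − 6 = 1, and the invariant factors of ∂_2 are all 1, so H_1 = Z.
  H_2: rank ker ∂_2 − rank ∂_3 = (6 − 6) − 0 = 0, and there is no ∂_3, so H_2 = 0.

As a check, the Euler characteristic is 6 − 12 + 6 = 0, which agrees with 1 − 1 + 0 = 0.
(K is a triangulation of the cylinder S^1 x I.)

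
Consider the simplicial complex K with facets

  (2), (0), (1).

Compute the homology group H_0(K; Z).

H_0 = Z^3.

Fix the vertex order 0 < 1 < 2 and write every simplex with vertices in increasing order. Then dim K = 0 and the simplices of K are:

  0-simplices (3): [0], [1], [2]

Hence C_0 ≅ Z^3.

Reading off H_k = ker ∂_k / im ∂_{k+1}:

  H_0: rank C_0 − rank ∂_1 = 3 − 0 = 3, and there is no ∂_1, so H_0 ≅ Z^3.

(K is a triangulation of a set of 3 points.)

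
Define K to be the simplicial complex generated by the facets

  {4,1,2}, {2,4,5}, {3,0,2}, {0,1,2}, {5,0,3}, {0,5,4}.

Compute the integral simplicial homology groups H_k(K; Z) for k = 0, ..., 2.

K has 6 vertices, 12 edges, 6 triangles.
rank ∂_0 = 0, rank ∂_1 = 5 ⇒ b_0 = 6 − 0 − 5 = 1; all invariant factors of ∂_1 are 1 so no torsion. So H_0 = Z.
rank ∂_1 = 5, rank ∂_2 = 6 ⇒ b_1 = 12 − 5 − 6 = 1; all invariant factors of ∂_2 are 1 so no torsion. So H_1 = Z.
rank ∂_2 = 6, rank ∂_3 = 0 ⇒ b_2 = 6 − 6 − 0 = 0. So H_2 = 0.

H_0 = Z,  H_1 = Z,  H_2 = 0.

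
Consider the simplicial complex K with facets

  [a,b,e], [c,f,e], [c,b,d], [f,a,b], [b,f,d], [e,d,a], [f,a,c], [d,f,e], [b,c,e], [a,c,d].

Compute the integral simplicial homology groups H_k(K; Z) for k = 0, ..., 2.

Take the total order a < b < c < d < e < f on the vertex set. Then K (dimension 2) consists of the simplices:

  0-simplices (6): a, b, c, d, e, f
  1-simplices (15): ab, ac, ad, ae, af, bc, bd, be, bf, cd, ce, cf, de, df, ef
  2-simplices (10): abe, abf, acd, acf, ade, bcd, bce, bdf, cef, def

giving chain groups C_0 ≅ Z^6, C_1 ≅ Z^15, C_2 ≅ Z^10.

Boundary ∂_1: C_1 → C_0 is given by ∂[p,q] = [q] − [p]. For instance
  ∂de = e − d.
As a 6×15 matrix over Z this has rank 5, with invariant factors (1,1,1,1,1).

∂_2: C_2 → C_1 acts by ∂[p,q,r] = [q,r] − [p,r] + [p,q]. For instance
  ∂ade = de − ae + ad,
  ∂cef = ef − cf + ce.
The resulting 15×10 matrix has rank 10, and its Smith normal form has invariant factors (1,1,1,1,1,1,1,1,1,2).

Now H_k = ker ∂_k / im ∂_{k+1}, so:

  H_0: rank C_0 − rank ∂_1 = 6 − 5 = 1, and the invariant factors of ∂_1 are all 1, so H_0 ≅ Z.
  H_1: rank ker ∂_1 − rank ∂_2 = (15 − 5) − 10 = 0, and ∂_2 has invariant factor 2 > 1, so H_1 ≅ Z/2Z.
  H_2: rank ker ∂_2 − rank ∂_3 = (10 − 10) − 0 = 0, and there is no ∂_3, so H_2 ≅ 0.

(K is a triangulation of the real projective plane RP^2.)

H_0 = Z,  H_1 = Z/2Z,  H_2 = 0.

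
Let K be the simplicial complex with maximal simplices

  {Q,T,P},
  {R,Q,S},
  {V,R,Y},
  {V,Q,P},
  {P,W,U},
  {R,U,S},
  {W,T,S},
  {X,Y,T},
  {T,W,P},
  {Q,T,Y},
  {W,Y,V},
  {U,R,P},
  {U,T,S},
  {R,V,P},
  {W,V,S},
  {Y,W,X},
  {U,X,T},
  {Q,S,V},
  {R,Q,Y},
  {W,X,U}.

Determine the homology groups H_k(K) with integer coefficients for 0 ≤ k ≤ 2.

H_0 ≅ Z,  H_1 ≅ Z ⊕ Z/2Z,  H_2 = 0.

Order the vertices as P < Q < R < S < T < U < V < W < X < Y. Listing each simplex with vertices in this order, K has dimension 2 with simplices:

  0-simplices (10): P, Q, R, S, T, U, V, W, X, Y
  1-simplices (30): PQ, PR, PT, PU, PV, PW, QR, QS, QT, QV, QY, RS, RU, RV, RY, ST, SU, SV, SW, TU, TW, TX, TY, UW, UX, VW, VY, WX, WY, XY
  2-simplices (20): PQT, PQV, PRU, PRV, PTW, PUW, QRS, QRY, QSV, QTY, RSU, RVY, STU, STW, SVW, TUX, TXY, UWX, VWY, WXY

so the chain groups are C_0 ≅ Z^10, C_1 ≅ Z^30, C_2 ≅ Z^20.

∂_1: C_1 → C_0 sends each edge [p,q] (with p < q) to q − p.
This gives a 10×30 integer matrix of rank 9; reducing to Smith normal form yields diagonal entries (1,1,1,1,1,1,1,1,1).

∂_2: C_2 → C_1 sends each 2-simplex [p,q,r] to [q,r] − [p,r] + [p,q]. For instance
  ∂TUX = UX − TX + TU,
  ∂STU = TU − SU + ST.
The 30×20 boundary matrix has rank 20 and Smith normal form diag(1,1,1,1,1,1,1,1,1,1,1,1,1,1,1,1,1,1,1,2).

From H_k ≅ ker(∂_k) / im(∂_{k+1}) we obtain:

  H_0: rank C_0 − rank ∂_1 = 10 − 9 = 1, and the invariant factors of ∂_1 are all 1, so H_0 ≅ Z.
  H_1: rank ker ∂_1 − rank ∂_2 = (30 − 9) − 20 = 1, and ∂_2 has invariant factor 2 > 1, so H_1 ≅ Z ⊕ Z/2Z.
  H_2: rank ker ∂_2 − rank ∂_3 = (20 − 20) − 0 = 0, and there is no ∂_3, so H_2 ≅ 0.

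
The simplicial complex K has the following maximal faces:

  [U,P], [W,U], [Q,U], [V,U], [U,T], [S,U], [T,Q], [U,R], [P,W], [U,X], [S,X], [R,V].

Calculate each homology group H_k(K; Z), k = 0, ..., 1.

H_0 ≅ Z,  H_1 ≅ Z^4.

Order the vertices as P < Q < R < S < T < U < V < W < X. Listing each simplex with vertices in this order, K has dimension 1 with simplices:

  0-simplices (9): P, Q, R, S, T, U, V, W, X
  1-simplices (12): PU, PW, QT, QU, RU, RV, SU, SX, TU, UV, UW, UX

so the chain groups are C_0 ≅ Z^9, C_1 ≅ Z^12.

The boundary map ∂_1: C_1 → C_0 maps an edge to its endpoints' difference, ∂[p,q] = q − p. For instance
  ∂PU = U − P.
As a 9×12 matrix over Z this has rank 8, with invariant factors (1,1,1,1,1,1,1,1).

From H_k ≅ ker(∂_k) / im(∂_{k+1}) we obtain:

  H_0: rank C_0 − rank ∂_1 = 9 − 8 = 1, and the invariant factors of ∂_1 are all 1, so H_0 ≅ Z.
  H_1: rank ker ∂_1 − rank ∂_2 = (12 − 8) − 0 = 4, and there is no ∂_2, so H_1 ≅ Z^4.

(K is a triangulation of a wedge of 4 circles.)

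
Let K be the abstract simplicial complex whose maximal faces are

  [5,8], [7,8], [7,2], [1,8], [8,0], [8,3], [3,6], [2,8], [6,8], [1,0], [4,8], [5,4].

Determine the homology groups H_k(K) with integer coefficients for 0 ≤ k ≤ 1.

H_0 ≅ Z,  H_1 ≅ Z^4.

K has 9 vertices, 12 edges.
rank ∂_0 = 0, rank ∂_1 = 8 ⇒ b_0 = 9 − 0 − 8 = 1; all invariant factors of ∂_1 are 1 so no torsion. So H_0 ≅ Z.
rank ∂_1 = 8, rank ∂_2 = 0 ⇒ b_1 = 12 − 8 − 0 = 4. So H_1 ≅ Z^4.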